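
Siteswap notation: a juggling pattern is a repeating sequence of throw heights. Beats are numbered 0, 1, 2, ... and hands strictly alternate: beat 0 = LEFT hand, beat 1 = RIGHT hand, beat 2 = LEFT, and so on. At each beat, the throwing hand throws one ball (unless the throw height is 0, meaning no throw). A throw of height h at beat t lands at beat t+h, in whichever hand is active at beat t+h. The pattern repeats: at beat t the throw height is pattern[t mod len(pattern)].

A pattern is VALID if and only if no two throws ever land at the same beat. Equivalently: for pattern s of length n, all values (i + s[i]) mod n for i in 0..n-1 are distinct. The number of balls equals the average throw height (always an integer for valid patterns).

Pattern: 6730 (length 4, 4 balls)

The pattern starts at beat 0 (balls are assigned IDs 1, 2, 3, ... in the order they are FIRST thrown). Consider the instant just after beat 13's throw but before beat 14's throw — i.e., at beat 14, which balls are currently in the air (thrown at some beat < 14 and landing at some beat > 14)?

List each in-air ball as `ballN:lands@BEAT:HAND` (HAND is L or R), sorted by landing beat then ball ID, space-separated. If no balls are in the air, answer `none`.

Beat 0 (L): throw ball1 h=6 -> lands@6:L; in-air after throw: [b1@6:L]
Beat 1 (R): throw ball2 h=7 -> lands@8:L; in-air after throw: [b1@6:L b2@8:L]
Beat 2 (L): throw ball3 h=3 -> lands@5:R; in-air after throw: [b3@5:R b1@6:L b2@8:L]
Beat 4 (L): throw ball4 h=6 -> lands@10:L; in-air after throw: [b3@5:R b1@6:L b2@8:L b4@10:L]
Beat 5 (R): throw ball3 h=7 -> lands@12:L; in-air after throw: [b1@6:L b2@8:L b4@10:L b3@12:L]
Beat 6 (L): throw ball1 h=3 -> lands@9:R; in-air after throw: [b2@8:L b1@9:R b4@10:L b3@12:L]
Beat 8 (L): throw ball2 h=6 -> lands@14:L; in-air after throw: [b1@9:R b4@10:L b3@12:L b2@14:L]
Beat 9 (R): throw ball1 h=7 -> lands@16:L; in-air after throw: [b4@10:L b3@12:L b2@14:L b1@16:L]
Beat 10 (L): throw ball4 h=3 -> lands@13:R; in-air after throw: [b3@12:L b4@13:R b2@14:L b1@16:L]
Beat 12 (L): throw ball3 h=6 -> lands@18:L; in-air after throw: [b4@13:R b2@14:L b1@16:L b3@18:L]
Beat 13 (R): throw ball4 h=7 -> lands@20:L; in-air after throw: [b2@14:L b1@16:L b3@18:L b4@20:L]
Beat 14 (L): throw ball2 h=3 -> lands@17:R; in-air after throw: [b1@16:L b2@17:R b3@18:L b4@20:L]

Answer: ball1:lands@16:L ball3:lands@18:L ball4:lands@20:L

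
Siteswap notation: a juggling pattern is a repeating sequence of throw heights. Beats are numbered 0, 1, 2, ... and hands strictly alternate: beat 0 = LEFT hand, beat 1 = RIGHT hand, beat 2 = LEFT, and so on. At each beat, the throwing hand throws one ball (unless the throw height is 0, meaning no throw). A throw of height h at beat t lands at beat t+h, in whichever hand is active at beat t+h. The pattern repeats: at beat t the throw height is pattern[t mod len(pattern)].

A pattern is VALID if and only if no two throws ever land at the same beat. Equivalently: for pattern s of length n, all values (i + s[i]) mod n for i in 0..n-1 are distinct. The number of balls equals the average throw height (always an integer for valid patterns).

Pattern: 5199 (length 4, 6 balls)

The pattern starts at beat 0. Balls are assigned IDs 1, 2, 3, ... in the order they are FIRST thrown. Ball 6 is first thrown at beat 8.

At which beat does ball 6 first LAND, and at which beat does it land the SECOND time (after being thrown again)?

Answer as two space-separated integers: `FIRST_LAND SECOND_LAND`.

Answer: 13 14

Derivation:
Beat 0 (L): throw ball1 h=5 -> lands@5:R; in-air after throw: [b1@5:R]
Beat 1 (R): throw ball2 h=1 -> lands@2:L; in-air after throw: [b2@2:L b1@5:R]
Beat 2 (L): throw ball2 h=9 -> lands@11:R; in-air after throw: [b1@5:R b2@11:R]
Beat 3 (R): throw ball3 h=9 -> lands@12:L; in-air after throw: [b1@5:R b2@11:R b3@12:L]
Beat 4 (L): throw ball4 h=5 -> lands@9:R; in-air after throw: [b1@5:R b4@9:R b2@11:R b3@12:L]
Beat 5 (R): throw ball1 h=1 -> lands@6:L; in-air after throw: [b1@6:L b4@9:R b2@11:R b3@12:L]
Beat 6 (L): throw ball1 h=9 -> lands@15:R; in-air after throw: [b4@9:R b2@11:R b3@12:L b1@15:R]
Beat 7 (R): throw ball5 h=9 -> lands@16:L; in-air after throw: [b4@9:R b2@11:R b3@12:L b1@15:R b5@16:L]
Beat 8 (L): throw ball6 h=5 -> lands@13:R; in-air after throw: [b4@9:R b2@11:R b3@12:L b6@13:R b1@15:R b5@16:L]
Beat 9 (R): throw ball4 h=1 -> lands@10:L; in-air after throw: [b4@10:L b2@11:R b3@12:L b6@13:R b1@15:R b5@16:L]
Beat 10 (L): throw ball4 h=9 -> lands@19:R; in-air after throw: [b2@11:R b3@12:L b6@13:R b1@15:R b5@16:L b4@19:R]
Beat 11 (R): throw ball2 h=9 -> lands@20:L; in-air after throw: [b3@12:L b6@13:R b1@15:R b5@16:L b4@19:R b2@20:L]
Beat 12 (L): throw ball3 h=5 -> lands@17:R; in-air after throw: [b6@13:R b1@15:R b5@16:L b3@17:R b4@19:R b2@20:L]
Beat 13 (R): throw ball6 h=1 -> lands@14:L; in-air after throw: [b6@14:L b1@15:R b5@16:L b3@17:R b4@19:R b2@20:L]
Beat 14 (L): throw ball6 h=9 -> lands@23:R; in-air after throw: [b1@15:R b5@16:L b3@17:R b4@19:R b2@20:L b6@23:R]
Ball 6: thrown@8 h=5 -> first land @13; rethrown@13 h=1 -> second land @14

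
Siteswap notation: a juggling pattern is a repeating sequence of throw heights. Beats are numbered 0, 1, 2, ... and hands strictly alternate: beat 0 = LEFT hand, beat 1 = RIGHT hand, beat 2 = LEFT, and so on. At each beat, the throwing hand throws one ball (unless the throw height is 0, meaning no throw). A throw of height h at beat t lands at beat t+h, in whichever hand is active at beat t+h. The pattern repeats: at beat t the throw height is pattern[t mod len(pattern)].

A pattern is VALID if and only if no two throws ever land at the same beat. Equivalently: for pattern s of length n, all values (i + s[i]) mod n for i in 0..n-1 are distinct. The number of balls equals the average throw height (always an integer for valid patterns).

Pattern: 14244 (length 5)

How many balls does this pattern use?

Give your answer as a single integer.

Pattern = [1, 4, 2, 4, 4], length n = 5
  position 0: throw height = 1, running sum = 1
  position 1: throw height = 4, running sum = 5
  position 2: throw height = 2, running sum = 7
  position 3: throw height = 4, running sum = 11
  position 4: throw height = 4, running sum = 15
Total sum = 15; balls = sum / n = 15 / 5 = 3

Answer: 3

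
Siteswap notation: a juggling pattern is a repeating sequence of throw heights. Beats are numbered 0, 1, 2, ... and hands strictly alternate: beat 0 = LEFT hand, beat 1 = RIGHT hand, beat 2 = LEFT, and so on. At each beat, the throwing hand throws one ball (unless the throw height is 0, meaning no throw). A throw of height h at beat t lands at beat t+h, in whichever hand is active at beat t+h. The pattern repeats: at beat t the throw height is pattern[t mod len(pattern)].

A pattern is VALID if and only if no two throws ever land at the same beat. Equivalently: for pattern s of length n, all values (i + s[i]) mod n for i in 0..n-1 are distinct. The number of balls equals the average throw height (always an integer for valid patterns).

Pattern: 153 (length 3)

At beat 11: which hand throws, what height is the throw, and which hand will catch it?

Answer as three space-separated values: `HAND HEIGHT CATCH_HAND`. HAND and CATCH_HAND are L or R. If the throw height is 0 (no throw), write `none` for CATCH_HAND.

Answer: R 3 L

Derivation:
Beat 11: 11 mod 2 = 1, so hand = R
Throw height = pattern[11 mod 3] = pattern[2] = 3
Lands at beat 11+3=14, 14 mod 2 = 0, so catch hand = L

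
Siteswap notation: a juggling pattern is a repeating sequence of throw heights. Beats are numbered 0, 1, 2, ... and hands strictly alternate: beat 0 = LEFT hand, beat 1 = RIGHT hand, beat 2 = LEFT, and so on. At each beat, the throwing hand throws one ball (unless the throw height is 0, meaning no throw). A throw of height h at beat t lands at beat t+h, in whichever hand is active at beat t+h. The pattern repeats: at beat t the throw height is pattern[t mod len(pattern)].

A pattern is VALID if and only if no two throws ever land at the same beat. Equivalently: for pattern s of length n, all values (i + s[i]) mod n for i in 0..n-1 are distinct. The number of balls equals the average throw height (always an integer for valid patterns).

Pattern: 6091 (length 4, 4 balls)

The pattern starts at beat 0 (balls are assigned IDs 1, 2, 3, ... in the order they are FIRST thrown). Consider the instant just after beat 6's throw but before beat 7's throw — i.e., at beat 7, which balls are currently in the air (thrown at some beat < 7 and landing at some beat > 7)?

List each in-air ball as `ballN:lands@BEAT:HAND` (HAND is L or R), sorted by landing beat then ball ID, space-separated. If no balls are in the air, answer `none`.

Beat 0 (L): throw ball1 h=6 -> lands@6:L; in-air after throw: [b1@6:L]
Beat 2 (L): throw ball2 h=9 -> lands@11:R; in-air after throw: [b1@6:L b2@11:R]
Beat 3 (R): throw ball3 h=1 -> lands@4:L; in-air after throw: [b3@4:L b1@6:L b2@11:R]
Beat 4 (L): throw ball3 h=6 -> lands@10:L; in-air after throw: [b1@6:L b3@10:L b2@11:R]
Beat 6 (L): throw ball1 h=9 -> lands@15:R; in-air after throw: [b3@10:L b2@11:R b1@15:R]
Beat 7 (R): throw ball4 h=1 -> lands@8:L; in-air after throw: [b4@8:L b3@10:L b2@11:R b1@15:R]

Answer: ball3:lands@10:L ball2:lands@11:R ball1:lands@15:R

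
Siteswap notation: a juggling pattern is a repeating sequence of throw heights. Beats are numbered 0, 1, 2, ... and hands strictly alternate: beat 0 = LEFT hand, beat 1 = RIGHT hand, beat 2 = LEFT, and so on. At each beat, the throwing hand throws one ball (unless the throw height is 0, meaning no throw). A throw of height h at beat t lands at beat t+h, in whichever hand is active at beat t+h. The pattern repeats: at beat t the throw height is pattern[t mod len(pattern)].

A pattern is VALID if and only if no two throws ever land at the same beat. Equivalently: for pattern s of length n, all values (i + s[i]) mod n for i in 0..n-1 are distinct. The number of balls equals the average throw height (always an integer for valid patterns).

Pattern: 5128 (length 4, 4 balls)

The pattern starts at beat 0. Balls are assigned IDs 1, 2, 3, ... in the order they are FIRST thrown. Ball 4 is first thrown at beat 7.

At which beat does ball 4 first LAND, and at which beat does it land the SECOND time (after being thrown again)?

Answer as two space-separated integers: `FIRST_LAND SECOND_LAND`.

Answer: 15 23

Derivation:
Beat 0 (L): throw ball1 h=5 -> lands@5:R; in-air after throw: [b1@5:R]
Beat 1 (R): throw ball2 h=1 -> lands@2:L; in-air after throw: [b2@2:L b1@5:R]
Beat 2 (L): throw ball2 h=2 -> lands@4:L; in-air after throw: [b2@4:L b1@5:R]
Beat 3 (R): throw ball3 h=8 -> lands@11:R; in-air after throw: [b2@4:L b1@5:R b3@11:R]
Beat 4 (L): throw ball2 h=5 -> lands@9:R; in-air after throw: [b1@5:R b2@9:R b3@11:R]
Beat 5 (R): throw ball1 h=1 -> lands@6:L; in-air after throw: [b1@6:L b2@9:R b3@11:R]
Beat 6 (L): throw ball1 h=2 -> lands@8:L; in-air after throw: [b1@8:L b2@9:R b3@11:R]
Beat 7 (R): throw ball4 h=8 -> lands@15:R; in-air after throw: [b1@8:L b2@9:R b3@11:R b4@15:R]
Beat 8 (L): throw ball1 h=5 -> lands@13:R; in-air after throw: [b2@9:R b3@11:R b1@13:R b4@15:R]
Beat 9 (R): throw ball2 h=1 -> lands@10:L; in-air after throw: [b2@10:L b3@11:R b1@13:R b4@15:R]
Beat 10 (L): throw ball2 h=2 -> lands@12:L; in-air after throw: [b3@11:R b2@12:L b1@13:R b4@15:R]
Beat 11 (R): throw ball3 h=8 -> lands@19:R; in-air after throw: [b2@12:L b1@13:R b4@15:R b3@19:R]
Beat 12 (L): throw ball2 h=5 -> lands@17:R; in-air after throw: [b1@13:R b4@15:R b2@17:R b3@19:R]
Beat 13 (R): throw ball1 h=1 -> lands@14:L; in-air after throw: [b1@14:L b4@15:R b2@17:R b3@19:R]
Beat 14 (L): throw ball1 h=2 -> lands@16:L; in-air after throw: [b4@15:R b1@16:L b2@17:R b3@19:R]
Beat 15 (R): throw ball4 h=8 -> lands@23:R; in-air after throw: [b1@16:L b2@17:R b3@19:R b4@23:R]
Beat 16 (L): throw ball1 h=5 -> lands@21:R; in-air after throw: [b2@17:R b3@19:R b1@21:R b4@23:R]
Beat 17 (R): throw ball2 h=1 -> lands@18:L; in-air after throw: [b2@18:L b3@19:R b1@21:R b4@23:R]
Beat 18 (L): throw ball2 h=2 -> lands@20:L; in-air after throw: [b3@19:R b2@20:L b1@21:R b4@23:R]
Beat 19 (R): throw ball3 h=8 -> lands@27:R; in-air after throw: [b2@20:L b1@21:R b4@23:R b3@27:R]
Beat 20 (L): throw ball2 h=5 -> lands@25:R; in-air after throw: [b1@21:R b4@23:R b2@25:R b3@27:R]
Beat 21 (R): throw ball1 h=1 -> lands@22:L; in-air after throw: [b1@22:L b4@23:R b2@25:R b3@27:R]
Beat 22 (L): throw ball1 h=2 -> lands@24:L; in-air after throw: [b4@23:R b1@24:L b2@25:R b3@27:R]
Beat 23 (R): throw ball4 h=8 -> lands@31:R; in-air after throw: [b1@24:L b2@25:R b3@27:R b4@31:R]
Ball 4: thrown@7 h=8 -> first land @15; rethrown@15 h=8 -> second land @23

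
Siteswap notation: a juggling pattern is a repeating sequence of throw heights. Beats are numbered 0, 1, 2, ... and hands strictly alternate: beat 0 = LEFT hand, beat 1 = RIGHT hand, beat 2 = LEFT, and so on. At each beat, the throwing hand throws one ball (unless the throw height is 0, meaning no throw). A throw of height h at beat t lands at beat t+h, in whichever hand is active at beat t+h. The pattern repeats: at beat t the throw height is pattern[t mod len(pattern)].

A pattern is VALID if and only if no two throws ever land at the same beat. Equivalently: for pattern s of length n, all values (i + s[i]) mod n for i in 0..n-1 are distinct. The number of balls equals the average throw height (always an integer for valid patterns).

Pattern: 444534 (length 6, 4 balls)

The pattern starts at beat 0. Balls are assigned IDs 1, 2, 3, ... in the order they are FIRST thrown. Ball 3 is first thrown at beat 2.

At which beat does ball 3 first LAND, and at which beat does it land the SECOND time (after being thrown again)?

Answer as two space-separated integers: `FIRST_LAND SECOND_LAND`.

Answer: 6 10

Derivation:
Beat 0 (L): throw ball1 h=4 -> lands@4:L; in-air after throw: [b1@4:L]
Beat 1 (R): throw ball2 h=4 -> lands@5:R; in-air after throw: [b1@4:L b2@5:R]
Beat 2 (L): throw ball3 h=4 -> lands@6:L; in-air after throw: [b1@4:L b2@5:R b3@6:L]
Beat 3 (R): throw ball4 h=5 -> lands@8:L; in-air after throw: [b1@4:L b2@5:R b3@6:L b4@8:L]
Beat 4 (L): throw ball1 h=3 -> lands@7:R; in-air after throw: [b2@5:R b3@6:L b1@7:R b4@8:L]
Beat 5 (R): throw ball2 h=4 -> lands@9:R; in-air after throw: [b3@6:L b1@7:R b4@8:L b2@9:R]
Beat 6 (L): throw ball3 h=4 -> lands@10:L; in-air after throw: [b1@7:R b4@8:L b2@9:R b3@10:L]
Beat 7 (R): throw ball1 h=4 -> lands@11:R; in-air after throw: [b4@8:L b2@9:R b3@10:L b1@11:R]
Beat 8 (L): throw ball4 h=4 -> lands@12:L; in-air after throw: [b2@9:R b3@10:L b1@11:R b4@12:L]
Beat 9 (R): throw ball2 h=5 -> lands@14:L; in-air after throw: [b3@10:L b1@11:R b4@12:L b2@14:L]
Beat 10 (L): throw ball3 h=3 -> lands@13:R; in-air after throw: [b1@11:R b4@12:L b3@13:R b2@14:L]
Ball 3: thrown@2 h=4 -> first land @6; rethrown@6 h=4 -> second land @10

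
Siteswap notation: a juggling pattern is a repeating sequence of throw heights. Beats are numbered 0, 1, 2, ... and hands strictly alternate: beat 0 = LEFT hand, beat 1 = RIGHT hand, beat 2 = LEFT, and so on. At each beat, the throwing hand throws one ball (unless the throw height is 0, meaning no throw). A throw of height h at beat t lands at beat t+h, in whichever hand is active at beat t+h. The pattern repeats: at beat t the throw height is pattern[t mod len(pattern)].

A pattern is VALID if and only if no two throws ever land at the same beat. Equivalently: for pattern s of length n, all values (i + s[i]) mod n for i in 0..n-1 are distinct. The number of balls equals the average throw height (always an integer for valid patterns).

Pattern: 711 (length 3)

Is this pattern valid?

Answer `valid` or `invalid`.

i=0: (i + s[i]) mod n = (0 + 7) mod 3 = 1
i=1: (i + s[i]) mod n = (1 + 1) mod 3 = 2
i=2: (i + s[i]) mod n = (2 + 1) mod 3 = 0
Residues: [1, 2, 0], distinct: True

Answer: valid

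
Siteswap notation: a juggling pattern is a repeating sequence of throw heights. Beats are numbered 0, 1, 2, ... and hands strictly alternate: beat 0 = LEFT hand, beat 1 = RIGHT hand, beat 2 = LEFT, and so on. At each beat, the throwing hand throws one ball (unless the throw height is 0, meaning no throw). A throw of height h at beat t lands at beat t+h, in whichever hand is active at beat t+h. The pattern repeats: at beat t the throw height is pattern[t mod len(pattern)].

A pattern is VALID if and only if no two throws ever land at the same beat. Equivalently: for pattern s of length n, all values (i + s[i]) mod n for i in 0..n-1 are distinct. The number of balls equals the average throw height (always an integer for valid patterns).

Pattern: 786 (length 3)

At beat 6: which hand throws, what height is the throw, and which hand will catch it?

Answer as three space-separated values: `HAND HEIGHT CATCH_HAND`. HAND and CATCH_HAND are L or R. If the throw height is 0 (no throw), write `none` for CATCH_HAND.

Beat 6: 6 mod 2 = 0, so hand = L
Throw height = pattern[6 mod 3] = pattern[0] = 7
Lands at beat 6+7=13, 13 mod 2 = 1, so catch hand = R

Answer: L 7 R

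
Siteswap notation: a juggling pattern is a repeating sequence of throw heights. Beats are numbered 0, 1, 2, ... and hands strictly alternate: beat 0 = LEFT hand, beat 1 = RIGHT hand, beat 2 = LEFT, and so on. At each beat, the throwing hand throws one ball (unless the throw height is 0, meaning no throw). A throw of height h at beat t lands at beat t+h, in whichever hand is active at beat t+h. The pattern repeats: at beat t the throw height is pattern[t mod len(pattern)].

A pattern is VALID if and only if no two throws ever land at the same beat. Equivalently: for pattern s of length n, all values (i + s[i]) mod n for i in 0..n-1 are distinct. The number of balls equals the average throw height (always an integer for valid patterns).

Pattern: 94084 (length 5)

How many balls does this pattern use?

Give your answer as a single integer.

Answer: 5

Derivation:
Pattern = [9, 4, 0, 8, 4], length n = 5
  position 0: throw height = 9, running sum = 9
  position 1: throw height = 4, running sum = 13
  position 2: throw height = 0, running sum = 13
  position 3: throw height = 8, running sum = 21
  position 4: throw height = 4, running sum = 25
Total sum = 25; balls = sum / n = 25 / 5 = 5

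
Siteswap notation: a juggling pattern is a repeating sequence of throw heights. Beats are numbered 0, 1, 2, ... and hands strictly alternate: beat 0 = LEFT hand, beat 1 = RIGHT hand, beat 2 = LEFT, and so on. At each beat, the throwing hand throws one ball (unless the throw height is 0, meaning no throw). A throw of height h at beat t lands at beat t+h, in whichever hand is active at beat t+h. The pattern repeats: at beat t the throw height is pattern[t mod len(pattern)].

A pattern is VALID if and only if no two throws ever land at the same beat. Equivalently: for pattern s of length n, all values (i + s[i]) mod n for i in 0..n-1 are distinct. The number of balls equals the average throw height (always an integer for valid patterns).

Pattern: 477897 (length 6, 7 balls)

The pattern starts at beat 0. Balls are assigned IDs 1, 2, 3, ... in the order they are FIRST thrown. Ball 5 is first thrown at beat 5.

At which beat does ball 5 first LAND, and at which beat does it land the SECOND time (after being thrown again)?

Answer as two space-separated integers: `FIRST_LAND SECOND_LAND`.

Beat 0 (L): throw ball1 h=4 -> lands@4:L; in-air after throw: [b1@4:L]
Beat 1 (R): throw ball2 h=7 -> lands@8:L; in-air after throw: [b1@4:L b2@8:L]
Beat 2 (L): throw ball3 h=7 -> lands@9:R; in-air after throw: [b1@4:L b2@8:L b3@9:R]
Beat 3 (R): throw ball4 h=8 -> lands@11:R; in-air after throw: [b1@4:L b2@8:L b3@9:R b4@11:R]
Beat 4 (L): throw ball1 h=9 -> lands@13:R; in-air after throw: [b2@8:L b3@9:R b4@11:R b1@13:R]
Beat 5 (R): throw ball5 h=7 -> lands@12:L; in-air after throw: [b2@8:L b3@9:R b4@11:R b5@12:L b1@13:R]
Beat 6 (L): throw ball6 h=4 -> lands@10:L; in-air after throw: [b2@8:L b3@9:R b6@10:L b4@11:R b5@12:L b1@13:R]
Beat 7 (R): throw ball7 h=7 -> lands@14:L; in-air after throw: [b2@8:L b3@9:R b6@10:L b4@11:R b5@12:L b1@13:R b7@14:L]
Beat 8 (L): throw ball2 h=7 -> lands@15:R; in-air after throw: [b3@9:R b6@10:L b4@11:R b5@12:L b1@13:R b7@14:L b2@15:R]
Beat 9 (R): throw ball3 h=8 -> lands@17:R; in-air after throw: [b6@10:L b4@11:R b5@12:L b1@13:R b7@14:L b2@15:R b3@17:R]
Beat 10 (L): throw ball6 h=9 -> lands@19:R; in-air after throw: [b4@11:R b5@12:L b1@13:R b7@14:L b2@15:R b3@17:R b6@19:R]
Beat 11 (R): throw ball4 h=7 -> lands@18:L; in-air after throw: [b5@12:L b1@13:R b7@14:L b2@15:R b3@17:R b4@18:L b6@19:R]
Beat 12 (L): throw ball5 h=4 -> lands@16:L; in-air after throw: [b1@13:R b7@14:L b2@15:R b5@16:L b3@17:R b4@18:L b6@19:R]
Beat 13 (R): throw ball1 h=7 -> lands@20:L; in-air after throw: [b7@14:L b2@15:R b5@16:L b3@17:R b4@18:L b6@19:R b1@20:L]
Ball 5: thrown@5 h=7 -> first land @12; rethrown@12 h=4 -> second land @16

Answer: 12 16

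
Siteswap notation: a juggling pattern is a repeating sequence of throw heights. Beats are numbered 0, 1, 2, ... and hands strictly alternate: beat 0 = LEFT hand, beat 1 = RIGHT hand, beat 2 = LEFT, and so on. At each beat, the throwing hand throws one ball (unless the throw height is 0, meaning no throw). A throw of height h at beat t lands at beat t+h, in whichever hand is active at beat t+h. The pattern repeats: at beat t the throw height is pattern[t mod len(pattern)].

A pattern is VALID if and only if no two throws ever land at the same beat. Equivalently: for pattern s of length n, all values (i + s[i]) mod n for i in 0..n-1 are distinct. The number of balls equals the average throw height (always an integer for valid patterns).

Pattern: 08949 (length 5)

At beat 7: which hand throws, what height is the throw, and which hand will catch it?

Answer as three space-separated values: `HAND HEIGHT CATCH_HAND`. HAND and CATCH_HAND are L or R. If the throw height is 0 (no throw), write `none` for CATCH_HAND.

Answer: R 9 L

Derivation:
Beat 7: 7 mod 2 = 1, so hand = R
Throw height = pattern[7 mod 5] = pattern[2] = 9
Lands at beat 7+9=16, 16 mod 2 = 0, so catch hand = L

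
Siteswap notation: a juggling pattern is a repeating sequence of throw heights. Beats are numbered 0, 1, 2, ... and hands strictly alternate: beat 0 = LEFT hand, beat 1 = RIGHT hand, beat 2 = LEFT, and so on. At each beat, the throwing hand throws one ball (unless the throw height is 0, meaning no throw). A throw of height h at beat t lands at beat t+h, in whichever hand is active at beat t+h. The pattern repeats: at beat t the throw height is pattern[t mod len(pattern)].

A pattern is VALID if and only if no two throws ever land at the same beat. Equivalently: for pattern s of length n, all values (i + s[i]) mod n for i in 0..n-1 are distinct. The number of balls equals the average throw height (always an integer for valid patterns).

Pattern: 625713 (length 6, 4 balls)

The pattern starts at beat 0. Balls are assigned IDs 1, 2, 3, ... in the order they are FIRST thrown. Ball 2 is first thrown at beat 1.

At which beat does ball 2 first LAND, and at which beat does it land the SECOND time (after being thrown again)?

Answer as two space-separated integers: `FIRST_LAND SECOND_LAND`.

Answer: 3 10

Derivation:
Beat 0 (L): throw ball1 h=6 -> lands@6:L; in-air after throw: [b1@6:L]
Beat 1 (R): throw ball2 h=2 -> lands@3:R; in-air after throw: [b2@3:R b1@6:L]
Beat 2 (L): throw ball3 h=5 -> lands@7:R; in-air after throw: [b2@3:R b1@6:L b3@7:R]
Beat 3 (R): throw ball2 h=7 -> lands@10:L; in-air after throw: [b1@6:L b3@7:R b2@10:L]
Beat 4 (L): throw ball4 h=1 -> lands@5:R; in-air after throw: [b4@5:R b1@6:L b3@7:R b2@10:L]
Beat 5 (R): throw ball4 h=3 -> lands@8:L; in-air after throw: [b1@6:L b3@7:R b4@8:L b2@10:L]
Beat 6 (L): throw ball1 h=6 -> lands@12:L; in-air after throw: [b3@7:R b4@8:L b2@10:L b1@12:L]
Beat 7 (R): throw ball3 h=2 -> lands@9:R; in-air after throw: [b4@8:L b3@9:R b2@10:L b1@12:L]
Beat 8 (L): throw ball4 h=5 -> lands@13:R; in-air after throw: [b3@9:R b2@10:L b1@12:L b4@13:R]
Beat 9 (R): throw ball3 h=7 -> lands@16:L; in-air after throw: [b2@10:L b1@12:L b4@13:R b3@16:L]
Beat 10 (L): throw ball2 h=1 -> lands@11:R; in-air after throw: [b2@11:R b1@12:L b4@13:R b3@16:L]
Ball 2: thrown@1 h=2 -> first land @3; rethrown@3 h=7 -> second land @10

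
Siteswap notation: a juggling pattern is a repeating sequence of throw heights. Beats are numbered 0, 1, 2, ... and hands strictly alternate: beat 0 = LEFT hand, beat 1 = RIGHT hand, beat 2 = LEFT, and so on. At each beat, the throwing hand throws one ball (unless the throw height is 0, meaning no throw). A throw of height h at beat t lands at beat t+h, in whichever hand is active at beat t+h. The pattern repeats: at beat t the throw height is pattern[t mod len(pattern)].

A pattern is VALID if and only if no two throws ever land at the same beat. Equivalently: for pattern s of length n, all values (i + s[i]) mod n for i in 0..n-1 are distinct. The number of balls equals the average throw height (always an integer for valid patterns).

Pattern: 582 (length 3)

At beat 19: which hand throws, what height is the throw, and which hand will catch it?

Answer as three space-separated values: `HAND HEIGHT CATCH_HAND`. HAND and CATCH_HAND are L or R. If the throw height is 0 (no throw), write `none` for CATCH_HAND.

Beat 19: 19 mod 2 = 1, so hand = R
Throw height = pattern[19 mod 3] = pattern[1] = 8
Lands at beat 19+8=27, 27 mod 2 = 1, so catch hand = R

Answer: R 8 R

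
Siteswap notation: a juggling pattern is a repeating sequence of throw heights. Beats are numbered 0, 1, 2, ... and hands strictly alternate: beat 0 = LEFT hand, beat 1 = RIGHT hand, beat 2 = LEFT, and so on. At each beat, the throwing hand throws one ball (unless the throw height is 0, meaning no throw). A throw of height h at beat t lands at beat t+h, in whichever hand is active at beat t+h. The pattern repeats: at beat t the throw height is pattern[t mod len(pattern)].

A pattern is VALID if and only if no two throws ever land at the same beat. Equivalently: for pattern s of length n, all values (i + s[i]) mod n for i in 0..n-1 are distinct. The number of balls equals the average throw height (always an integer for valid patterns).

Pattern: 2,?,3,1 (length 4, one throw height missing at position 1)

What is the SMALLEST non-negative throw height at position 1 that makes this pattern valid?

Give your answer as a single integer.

i=0: (0 + 2) mod 4 = 2
i=1: s[i]=? (unknown)
i=2: (2 + 3) mod 4 = 1
i=3: (3 + 1) mod 4 = 0
Known residues: [0, 1, 2]; need a permutation of 0..3, so missing residue r = 3
Need (1 + s) mod 4 = 3; smallest s = (3 - 1) mod 4 = 2

Answer: 2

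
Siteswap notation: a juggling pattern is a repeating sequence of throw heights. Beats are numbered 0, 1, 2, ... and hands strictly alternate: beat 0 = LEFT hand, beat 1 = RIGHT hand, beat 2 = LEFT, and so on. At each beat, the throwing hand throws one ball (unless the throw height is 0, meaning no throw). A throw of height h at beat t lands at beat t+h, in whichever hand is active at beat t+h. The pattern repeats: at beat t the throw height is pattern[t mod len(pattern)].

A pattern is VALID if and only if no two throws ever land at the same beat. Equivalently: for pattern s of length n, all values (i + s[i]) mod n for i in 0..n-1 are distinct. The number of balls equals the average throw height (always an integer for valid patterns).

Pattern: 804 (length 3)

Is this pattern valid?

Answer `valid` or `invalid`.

Answer: valid

Derivation:
i=0: (i + s[i]) mod n = (0 + 8) mod 3 = 2
i=1: (i + s[i]) mod n = (1 + 0) mod 3 = 1
i=2: (i + s[i]) mod n = (2 + 4) mod 3 = 0
Residues: [2, 1, 0], distinct: True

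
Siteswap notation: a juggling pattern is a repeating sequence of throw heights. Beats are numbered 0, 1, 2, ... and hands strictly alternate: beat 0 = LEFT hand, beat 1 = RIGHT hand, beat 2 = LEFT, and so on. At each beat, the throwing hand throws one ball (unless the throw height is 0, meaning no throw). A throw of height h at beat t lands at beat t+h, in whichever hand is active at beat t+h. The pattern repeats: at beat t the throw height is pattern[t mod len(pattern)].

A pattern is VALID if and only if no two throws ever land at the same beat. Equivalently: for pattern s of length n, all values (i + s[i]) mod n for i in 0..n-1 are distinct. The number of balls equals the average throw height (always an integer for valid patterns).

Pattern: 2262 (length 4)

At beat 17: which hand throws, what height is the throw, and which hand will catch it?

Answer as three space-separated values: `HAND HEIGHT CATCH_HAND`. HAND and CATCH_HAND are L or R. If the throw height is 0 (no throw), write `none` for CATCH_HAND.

Beat 17: 17 mod 2 = 1, so hand = R
Throw height = pattern[17 mod 4] = pattern[1] = 2
Lands at beat 17+2=19, 19 mod 2 = 1, so catch hand = R

Answer: R 2 R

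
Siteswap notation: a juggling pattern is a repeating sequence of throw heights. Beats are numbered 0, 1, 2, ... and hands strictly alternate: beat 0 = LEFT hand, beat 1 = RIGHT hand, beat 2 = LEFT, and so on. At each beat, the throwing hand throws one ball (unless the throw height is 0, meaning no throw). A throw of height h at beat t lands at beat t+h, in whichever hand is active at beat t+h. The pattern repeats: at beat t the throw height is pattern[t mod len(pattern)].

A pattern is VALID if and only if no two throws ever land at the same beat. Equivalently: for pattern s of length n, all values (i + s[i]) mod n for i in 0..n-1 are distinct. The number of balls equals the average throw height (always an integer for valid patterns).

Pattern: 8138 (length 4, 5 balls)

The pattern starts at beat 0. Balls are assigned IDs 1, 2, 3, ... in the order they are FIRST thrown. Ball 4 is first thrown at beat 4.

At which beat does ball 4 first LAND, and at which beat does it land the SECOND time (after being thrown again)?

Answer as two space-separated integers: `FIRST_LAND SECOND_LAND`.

Beat 0 (L): throw ball1 h=8 -> lands@8:L; in-air after throw: [b1@8:L]
Beat 1 (R): throw ball2 h=1 -> lands@2:L; in-air after throw: [b2@2:L b1@8:L]
Beat 2 (L): throw ball2 h=3 -> lands@5:R; in-air after throw: [b2@5:R b1@8:L]
Beat 3 (R): throw ball3 h=8 -> lands@11:R; in-air after throw: [b2@5:R b1@8:L b3@11:R]
Beat 4 (L): throw ball4 h=8 -> lands@12:L; in-air after throw: [b2@5:R b1@8:L b3@11:R b4@12:L]
Beat 5 (R): throw ball2 h=1 -> lands@6:L; in-air after throw: [b2@6:L b1@8:L b3@11:R b4@12:L]
Beat 6 (L): throw ball2 h=3 -> lands@9:R; in-air after throw: [b1@8:L b2@9:R b3@11:R b4@12:L]
Beat 7 (R): throw ball5 h=8 -> lands@15:R; in-air after throw: [b1@8:L b2@9:R b3@11:R b4@12:L b5@15:R]
Beat 8 (L): throw ball1 h=8 -> lands@16:L; in-air after throw: [b2@9:R b3@11:R b4@12:L b5@15:R b1@16:L]
Beat 9 (R): throw ball2 h=1 -> lands@10:L; in-air after throw: [b2@10:L b3@11:R b4@12:L b5@15:R b1@16:L]
Beat 10 (L): throw ball2 h=3 -> lands@13:R; in-air after throw: [b3@11:R b4@12:L b2@13:R b5@15:R b1@16:L]
Beat 11 (R): throw ball3 h=8 -> lands@19:R; in-air after throw: [b4@12:L b2@13:R b5@15:R b1@16:L b3@19:R]
Beat 12 (L): throw ball4 h=8 -> lands@20:L; in-air after throw: [b2@13:R b5@15:R b1@16:L b3@19:R b4@20:L]
Beat 13 (R): throw ball2 h=1 -> lands@14:L; in-air after throw: [b2@14:L b5@15:R b1@16:L b3@19:R b4@20:L]
Beat 14 (L): throw ball2 h=3 -> lands@17:R; in-air after throw: [b5@15:R b1@16:L b2@17:R b3@19:R b4@20:L]
Beat 15 (R): throw ball5 h=8 -> lands@23:R; in-air after throw: [b1@16:L b2@17:R b3@19:R b4@20:L b5@23:R]
Beat 16 (L): throw ball1 h=8 -> lands@24:L; in-air after throw: [b2@17:R b3@19:R b4@20:L b5@23:R b1@24:L]
Beat 17 (R): throw ball2 h=1 -> lands@18:L; in-air after throw: [b2@18:L b3@19:R b4@20:L b5@23:R b1@24:L]
Ball 4: thrown@4 h=8 -> first land @12; rethrown@12 h=8 -> second land @20

Answer: 12 20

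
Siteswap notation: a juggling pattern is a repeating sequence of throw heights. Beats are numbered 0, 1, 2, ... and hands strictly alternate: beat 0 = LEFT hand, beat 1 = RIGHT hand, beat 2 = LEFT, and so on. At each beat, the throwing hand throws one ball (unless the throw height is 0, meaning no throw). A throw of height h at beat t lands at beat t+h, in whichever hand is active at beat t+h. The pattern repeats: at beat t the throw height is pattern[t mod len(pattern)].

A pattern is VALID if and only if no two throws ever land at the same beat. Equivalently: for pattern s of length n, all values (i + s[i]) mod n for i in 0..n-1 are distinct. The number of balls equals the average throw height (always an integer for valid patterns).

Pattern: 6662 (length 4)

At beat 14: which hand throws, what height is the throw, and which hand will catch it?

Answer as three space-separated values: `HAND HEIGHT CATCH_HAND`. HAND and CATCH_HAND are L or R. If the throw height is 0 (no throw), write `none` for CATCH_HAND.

Answer: L 6 L

Derivation:
Beat 14: 14 mod 2 = 0, so hand = L
Throw height = pattern[14 mod 4] = pattern[2] = 6
Lands at beat 14+6=20, 20 mod 2 = 0, so catch hand = L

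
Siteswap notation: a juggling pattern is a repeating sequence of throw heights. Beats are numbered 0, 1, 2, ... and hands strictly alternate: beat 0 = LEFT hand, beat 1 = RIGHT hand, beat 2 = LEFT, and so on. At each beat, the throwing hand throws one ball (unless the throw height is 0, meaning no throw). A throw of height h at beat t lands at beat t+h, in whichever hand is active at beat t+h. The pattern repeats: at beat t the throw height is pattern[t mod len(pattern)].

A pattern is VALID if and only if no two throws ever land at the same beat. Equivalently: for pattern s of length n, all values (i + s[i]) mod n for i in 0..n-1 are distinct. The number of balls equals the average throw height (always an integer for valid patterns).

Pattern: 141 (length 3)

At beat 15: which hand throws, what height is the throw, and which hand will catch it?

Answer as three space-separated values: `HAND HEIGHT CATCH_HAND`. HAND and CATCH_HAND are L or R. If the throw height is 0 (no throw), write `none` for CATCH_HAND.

Beat 15: 15 mod 2 = 1, so hand = R
Throw height = pattern[15 mod 3] = pattern[0] = 1
Lands at beat 15+1=16, 16 mod 2 = 0, so catch hand = L

Answer: R 1 L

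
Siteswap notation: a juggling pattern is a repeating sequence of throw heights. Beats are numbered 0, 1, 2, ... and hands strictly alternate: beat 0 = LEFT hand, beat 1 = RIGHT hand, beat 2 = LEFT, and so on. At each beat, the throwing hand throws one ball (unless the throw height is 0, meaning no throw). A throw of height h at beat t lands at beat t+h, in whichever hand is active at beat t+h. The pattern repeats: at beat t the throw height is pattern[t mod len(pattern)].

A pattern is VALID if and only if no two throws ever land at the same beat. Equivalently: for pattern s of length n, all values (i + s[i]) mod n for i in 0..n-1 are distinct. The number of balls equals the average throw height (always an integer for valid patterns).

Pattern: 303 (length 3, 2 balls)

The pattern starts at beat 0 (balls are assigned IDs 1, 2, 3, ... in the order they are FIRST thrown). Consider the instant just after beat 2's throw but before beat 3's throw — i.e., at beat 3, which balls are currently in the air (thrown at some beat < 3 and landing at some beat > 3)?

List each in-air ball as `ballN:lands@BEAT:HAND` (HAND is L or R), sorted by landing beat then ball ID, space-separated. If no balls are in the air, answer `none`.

Answer: ball2:lands@5:R

Derivation:
Beat 0 (L): throw ball1 h=3 -> lands@3:R; in-air after throw: [b1@3:R]
Beat 2 (L): throw ball2 h=3 -> lands@5:R; in-air after throw: [b1@3:R b2@5:R]
Beat 3 (R): throw ball1 h=3 -> lands@6:L; in-air after throw: [b2@5:R b1@6:L]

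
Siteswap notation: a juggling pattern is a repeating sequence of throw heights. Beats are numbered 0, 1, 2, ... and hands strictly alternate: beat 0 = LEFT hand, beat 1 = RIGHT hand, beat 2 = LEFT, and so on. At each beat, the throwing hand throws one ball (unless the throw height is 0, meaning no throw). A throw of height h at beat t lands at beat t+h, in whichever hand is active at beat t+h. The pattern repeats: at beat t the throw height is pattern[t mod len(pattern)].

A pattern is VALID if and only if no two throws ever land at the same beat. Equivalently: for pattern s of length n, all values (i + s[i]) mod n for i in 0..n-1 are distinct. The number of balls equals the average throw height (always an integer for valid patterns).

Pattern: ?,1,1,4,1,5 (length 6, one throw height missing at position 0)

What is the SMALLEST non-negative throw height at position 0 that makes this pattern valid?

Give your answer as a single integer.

i=0: s[i]=? (unknown)
i=1: (1 + 1) mod 6 = 2
i=2: (2 + 1) mod 6 = 3
i=3: (3 + 4) mod 6 = 1
i=4: (4 + 1) mod 6 = 5
i=5: (5 + 5) mod 6 = 4
Known residues: [1, 2, 3, 4, 5]; need a permutation of 0..5, so missing residue r = 0
Need (0 + s) mod 6 = 0; smallest s = (0 - 0) mod 6 = 0

Answer: 0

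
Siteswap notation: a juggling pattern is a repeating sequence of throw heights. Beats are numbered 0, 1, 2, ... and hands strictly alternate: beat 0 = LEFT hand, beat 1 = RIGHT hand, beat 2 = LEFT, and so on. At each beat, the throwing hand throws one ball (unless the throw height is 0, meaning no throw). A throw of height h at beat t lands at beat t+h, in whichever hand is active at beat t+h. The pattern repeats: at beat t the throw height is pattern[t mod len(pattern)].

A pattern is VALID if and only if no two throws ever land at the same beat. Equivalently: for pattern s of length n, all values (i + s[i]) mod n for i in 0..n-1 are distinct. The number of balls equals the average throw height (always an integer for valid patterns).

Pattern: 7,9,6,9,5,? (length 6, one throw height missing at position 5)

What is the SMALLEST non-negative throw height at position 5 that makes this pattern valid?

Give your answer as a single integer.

i=0: (0 + 7) mod 6 = 1
i=1: (1 + 9) mod 6 = 4
i=2: (2 + 6) mod 6 = 2
i=3: (3 + 9) mod 6 = 0
i=4: (4 + 5) mod 6 = 3
i=5: s[i]=? (unknown)
Known residues: [0, 1, 2, 3, 4]; need a permutation of 0..5, so missing residue r = 5
Need (5 + s) mod 6 = 5; smallest s = (5 - 5) mod 6 = 0

Answer: 0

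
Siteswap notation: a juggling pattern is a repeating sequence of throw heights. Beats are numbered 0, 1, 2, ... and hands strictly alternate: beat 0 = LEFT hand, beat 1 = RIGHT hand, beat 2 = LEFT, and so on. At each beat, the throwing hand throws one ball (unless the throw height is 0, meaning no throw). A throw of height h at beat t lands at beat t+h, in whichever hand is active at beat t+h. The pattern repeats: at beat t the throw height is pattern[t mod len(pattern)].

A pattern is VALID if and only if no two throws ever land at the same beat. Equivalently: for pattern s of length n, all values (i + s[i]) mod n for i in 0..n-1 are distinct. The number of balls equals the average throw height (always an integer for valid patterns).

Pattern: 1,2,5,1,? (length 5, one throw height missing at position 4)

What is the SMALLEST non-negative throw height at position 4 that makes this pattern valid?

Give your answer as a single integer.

i=0: (0 + 1) mod 5 = 1
i=1: (1 + 2) mod 5 = 3
i=2: (2 + 5) mod 5 = 2
i=3: (3 + 1) mod 5 = 4
i=4: s[i]=? (unknown)
Known residues: [1, 2, 3, 4]; need a permutation of 0..4, so missing residue r = 0
Need (4 + s) mod 5 = 0; smallest s = (0 - 4) mod 5 = 1

Answer: 1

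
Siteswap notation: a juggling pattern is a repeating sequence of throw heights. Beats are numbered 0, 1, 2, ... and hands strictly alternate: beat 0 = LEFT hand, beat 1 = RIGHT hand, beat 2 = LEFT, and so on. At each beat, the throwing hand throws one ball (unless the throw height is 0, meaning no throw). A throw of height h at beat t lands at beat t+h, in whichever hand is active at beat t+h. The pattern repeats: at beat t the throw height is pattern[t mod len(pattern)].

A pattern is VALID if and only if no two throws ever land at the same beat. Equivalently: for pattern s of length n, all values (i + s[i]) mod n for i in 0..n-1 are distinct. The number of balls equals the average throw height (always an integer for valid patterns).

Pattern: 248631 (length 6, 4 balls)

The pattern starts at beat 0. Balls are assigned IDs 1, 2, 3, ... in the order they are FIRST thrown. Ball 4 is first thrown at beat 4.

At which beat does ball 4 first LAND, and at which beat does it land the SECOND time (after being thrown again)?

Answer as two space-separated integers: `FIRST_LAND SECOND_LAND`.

Answer: 7 11

Derivation:
Beat 0 (L): throw ball1 h=2 -> lands@2:L; in-air after throw: [b1@2:L]
Beat 1 (R): throw ball2 h=4 -> lands@5:R; in-air after throw: [b1@2:L b2@5:R]
Beat 2 (L): throw ball1 h=8 -> lands@10:L; in-air after throw: [b2@5:R b1@10:L]
Beat 3 (R): throw ball3 h=6 -> lands@9:R; in-air after throw: [b2@5:R b3@9:R b1@10:L]
Beat 4 (L): throw ball4 h=3 -> lands@7:R; in-air after throw: [b2@5:R b4@7:R b3@9:R b1@10:L]
Beat 5 (R): throw ball2 h=1 -> lands@6:L; in-air after throw: [b2@6:L b4@7:R b3@9:R b1@10:L]
Beat 6 (L): throw ball2 h=2 -> lands@8:L; in-air after throw: [b4@7:R b2@8:L b3@9:R b1@10:L]
Beat 7 (R): throw ball4 h=4 -> lands@11:R; in-air after throw: [b2@8:L b3@9:R b1@10:L b4@11:R]
Beat 8 (L): throw ball2 h=8 -> lands@16:L; in-air after throw: [b3@9:R b1@10:L b4@11:R b2@16:L]
Beat 9 (R): throw ball3 h=6 -> lands@15:R; in-air after throw: [b1@10:L b4@11:R b3@15:R b2@16:L]
Beat 10 (L): throw ball1 h=3 -> lands@13:R; in-air after throw: [b4@11:R b1@13:R b3@15:R b2@16:L]
Beat 11 (R): throw ball4 h=1 -> lands@12:L; in-air after throw: [b4@12:L b1@13:R b3@15:R b2@16:L]
Ball 4: thrown@4 h=3 -> first land @7; rethrown@7 h=4 -> second land @11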